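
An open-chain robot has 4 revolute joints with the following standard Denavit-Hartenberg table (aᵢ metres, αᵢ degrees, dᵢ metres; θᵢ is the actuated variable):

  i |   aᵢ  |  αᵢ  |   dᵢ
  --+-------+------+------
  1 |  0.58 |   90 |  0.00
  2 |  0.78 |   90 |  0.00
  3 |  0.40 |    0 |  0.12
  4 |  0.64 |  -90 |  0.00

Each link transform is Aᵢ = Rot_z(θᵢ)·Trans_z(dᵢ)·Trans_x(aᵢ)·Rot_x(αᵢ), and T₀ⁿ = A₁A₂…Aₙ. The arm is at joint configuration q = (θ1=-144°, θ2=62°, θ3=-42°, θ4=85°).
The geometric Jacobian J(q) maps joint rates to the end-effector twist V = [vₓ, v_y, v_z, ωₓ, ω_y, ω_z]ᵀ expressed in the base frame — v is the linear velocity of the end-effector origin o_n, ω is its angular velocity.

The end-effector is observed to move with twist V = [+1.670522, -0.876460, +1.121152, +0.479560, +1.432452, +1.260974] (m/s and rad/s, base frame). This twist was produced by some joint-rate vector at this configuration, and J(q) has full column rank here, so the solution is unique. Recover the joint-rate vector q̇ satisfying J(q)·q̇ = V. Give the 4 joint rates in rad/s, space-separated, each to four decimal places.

o_n = [-1.2411, -0.6930, 1.3081]
J₁: ẑ×o_n = [0.6930, -1.2411, 0.0000], ω = ẑ
J2: z=[-0.5878, 0.8090, 0.0000] o=[-0.4692, -0.3409, 0.0000] → [1.0583, 0.7689, 0.8314, -0.5878, 0.8090, 0.0000]
J3: z=[-0.7143, -0.5190, -0.4695] o=[-0.7655, -0.5562, 0.6887] → [-0.3857, 0.6657, -0.1491, -0.7143, -0.5190, -0.4695]
J4: z=[-0.7143, -0.5190, -0.4695] o=[-0.8068, -0.9170, 0.8948] → [-0.1093, 0.4991, -0.3854, -0.7143, -0.5190, -0.4695]
q̇ = J⁺·V = [0.6070, 0.8770, -0.6130, -0.7800]

0.6070 0.8770 -0.6130 -0.7800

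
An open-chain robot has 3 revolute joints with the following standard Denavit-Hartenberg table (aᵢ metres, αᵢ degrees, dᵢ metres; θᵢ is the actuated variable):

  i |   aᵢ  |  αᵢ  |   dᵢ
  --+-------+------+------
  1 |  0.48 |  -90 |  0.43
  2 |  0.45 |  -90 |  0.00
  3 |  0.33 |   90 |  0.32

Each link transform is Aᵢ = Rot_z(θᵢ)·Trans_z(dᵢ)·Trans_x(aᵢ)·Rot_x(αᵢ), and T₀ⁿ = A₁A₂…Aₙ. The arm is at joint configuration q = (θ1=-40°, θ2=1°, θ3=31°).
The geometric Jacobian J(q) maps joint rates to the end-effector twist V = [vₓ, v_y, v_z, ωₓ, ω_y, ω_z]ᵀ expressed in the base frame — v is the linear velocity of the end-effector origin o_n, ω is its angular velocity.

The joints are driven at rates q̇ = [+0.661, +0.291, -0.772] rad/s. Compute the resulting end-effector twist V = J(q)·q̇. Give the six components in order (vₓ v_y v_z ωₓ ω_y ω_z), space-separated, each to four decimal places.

0.7657 0.6842 -0.2139 0.1974 0.2143 1.4329

o_n = [0.8155, -0.9062, 0.0973]
J₁: ẑ×o_n = [0.9062, 0.8155, -0.0000], ω = ẑ
J2: z=[0.6428, 0.7660, 0.0000] o=[0.3677, -0.3085, 0.4300] → [-0.2549, 0.2139, -0.7272, 0.6428, 0.7660, 0.0000]
J3: z=[-0.0134, 0.0112, -0.9998] o=[0.7124, -0.5977, 0.4221] → [-0.3120, -0.1075, 0.0030, -0.0134, 0.0112, -0.9998]
V = J·q̇ = [0.7657, 0.6842, -0.2139, 0.1974, 0.2143, 1.4329]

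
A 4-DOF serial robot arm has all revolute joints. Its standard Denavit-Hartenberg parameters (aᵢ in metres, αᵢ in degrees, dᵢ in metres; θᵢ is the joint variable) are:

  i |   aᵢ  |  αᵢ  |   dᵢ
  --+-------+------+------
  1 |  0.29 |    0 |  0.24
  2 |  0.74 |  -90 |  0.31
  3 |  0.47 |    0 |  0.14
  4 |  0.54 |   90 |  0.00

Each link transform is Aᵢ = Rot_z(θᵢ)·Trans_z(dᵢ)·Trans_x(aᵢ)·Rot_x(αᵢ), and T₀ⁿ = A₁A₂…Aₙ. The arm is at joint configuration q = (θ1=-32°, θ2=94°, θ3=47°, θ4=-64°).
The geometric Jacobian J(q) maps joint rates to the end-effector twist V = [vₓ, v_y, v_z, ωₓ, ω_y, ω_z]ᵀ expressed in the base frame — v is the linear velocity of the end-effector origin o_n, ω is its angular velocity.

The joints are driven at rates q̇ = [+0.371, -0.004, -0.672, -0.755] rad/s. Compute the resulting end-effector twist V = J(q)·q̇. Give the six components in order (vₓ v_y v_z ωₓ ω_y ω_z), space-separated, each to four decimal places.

o_n = [0.8627, 1.3044, 0.3641]
J₁: ẑ×o_n = [-1.3044, 0.8627, 0.0000], ω = ẑ
J2: z=[0.0000, 0.0000, 1.0000] o=[0.2459, -0.1537, 0.2400] → [-1.4581, 0.6167, 0.0000, 0.0000, 0.0000, 1.0000]
J3: z=[-0.8829, 0.4695, 0.0000] o=[0.5933, 0.4997, 0.5500] → [-0.0873, -0.1641, -0.8369, -0.8829, 0.4695, 0.0000]
J4: z=[-0.8829, 0.4695, 0.0000] o=[0.6202, 0.8484, 0.2063] → [0.0741, 0.1394, -0.5164, -0.8829, 0.4695, 0.0000]
V = J·q̇ = [-0.4754, 0.3226, 0.9523, 1.2600, -0.6699, 0.3670]

-0.4754 0.3226 0.9523 1.2600 -0.6699 0.3670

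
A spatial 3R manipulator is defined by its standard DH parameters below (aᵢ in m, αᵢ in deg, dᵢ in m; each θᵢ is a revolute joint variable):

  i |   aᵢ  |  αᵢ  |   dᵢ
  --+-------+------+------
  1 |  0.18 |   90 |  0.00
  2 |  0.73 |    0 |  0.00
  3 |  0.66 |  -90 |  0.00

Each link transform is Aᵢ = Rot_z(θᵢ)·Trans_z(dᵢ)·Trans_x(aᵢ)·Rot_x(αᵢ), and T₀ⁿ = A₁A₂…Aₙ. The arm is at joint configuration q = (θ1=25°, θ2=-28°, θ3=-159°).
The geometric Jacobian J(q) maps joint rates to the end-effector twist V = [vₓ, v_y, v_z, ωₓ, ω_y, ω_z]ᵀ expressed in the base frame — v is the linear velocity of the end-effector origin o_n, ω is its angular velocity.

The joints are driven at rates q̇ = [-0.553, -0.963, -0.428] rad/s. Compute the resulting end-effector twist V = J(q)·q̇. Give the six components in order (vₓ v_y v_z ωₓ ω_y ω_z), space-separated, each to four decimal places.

o_n = [0.1536, 0.0716, -0.2623]
J₁: ẑ×o_n = [-0.0716, 0.1536, 0.0000], ω = ẑ
J2: z=[0.4226, -0.9063, 0.0000] o=[0.1631, 0.0761, 0.0000] → [0.2377, 0.1108, -0.0105, 0.4226, -0.9063, 0.0000]
J3: z=[0.4226, -0.9063, 0.0000] o=[0.7473, 0.3485, -0.3427] → [-0.0729, -0.0340, -0.6551, 0.4226, -0.9063, 0.0000]
V = J·q̇ = [-0.1581, -0.1771, 0.2905, -0.5879, 1.2607, -0.5530]

-0.1581 -0.1771 0.2905 -0.5879 1.2607 -0.5530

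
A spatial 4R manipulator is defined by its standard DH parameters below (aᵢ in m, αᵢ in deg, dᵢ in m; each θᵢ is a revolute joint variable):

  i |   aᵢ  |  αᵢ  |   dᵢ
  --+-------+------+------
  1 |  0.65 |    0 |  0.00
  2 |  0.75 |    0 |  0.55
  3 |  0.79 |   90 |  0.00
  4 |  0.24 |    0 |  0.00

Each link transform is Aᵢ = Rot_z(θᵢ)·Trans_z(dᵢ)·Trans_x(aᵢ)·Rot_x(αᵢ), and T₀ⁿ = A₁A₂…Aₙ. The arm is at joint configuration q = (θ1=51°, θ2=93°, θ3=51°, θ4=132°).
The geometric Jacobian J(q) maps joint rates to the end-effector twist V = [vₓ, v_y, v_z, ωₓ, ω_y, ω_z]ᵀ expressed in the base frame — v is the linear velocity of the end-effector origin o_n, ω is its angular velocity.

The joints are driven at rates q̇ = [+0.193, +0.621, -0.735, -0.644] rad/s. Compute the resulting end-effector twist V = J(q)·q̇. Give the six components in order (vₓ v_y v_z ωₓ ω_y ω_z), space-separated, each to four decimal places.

o_n = [-0.8057, 0.7831, 0.7284]
J₁: ẑ×o_n = [-0.7831, -0.8057, 0.0000], ω = ẑ
J2: z=[0.0000, 0.0000, 1.0000] o=[0.4091, 0.5051, 0.0000] → [-0.2779, -1.2147, 0.0000, 0.0000, 0.0000, 1.0000]
J3: z=[0.0000, 0.0000, 1.0000] o=[-0.1977, 0.9460, 0.5500] → [0.1629, -0.6080, 0.0000, 0.0000, 0.0000, 1.0000]
J4: z=[-0.2588, 0.9659, 0.0000] o=[-0.9608, 0.7415, 0.5500] → [0.1723, 0.0462, -0.1606, -0.2588, 0.9659, 0.0000]
V = J·q̇ = [-0.5544, -0.4927, 0.1034, 0.1667, -0.6221, 0.0790]

-0.5544 -0.4927 0.1034 0.1667 -0.6221 0.0790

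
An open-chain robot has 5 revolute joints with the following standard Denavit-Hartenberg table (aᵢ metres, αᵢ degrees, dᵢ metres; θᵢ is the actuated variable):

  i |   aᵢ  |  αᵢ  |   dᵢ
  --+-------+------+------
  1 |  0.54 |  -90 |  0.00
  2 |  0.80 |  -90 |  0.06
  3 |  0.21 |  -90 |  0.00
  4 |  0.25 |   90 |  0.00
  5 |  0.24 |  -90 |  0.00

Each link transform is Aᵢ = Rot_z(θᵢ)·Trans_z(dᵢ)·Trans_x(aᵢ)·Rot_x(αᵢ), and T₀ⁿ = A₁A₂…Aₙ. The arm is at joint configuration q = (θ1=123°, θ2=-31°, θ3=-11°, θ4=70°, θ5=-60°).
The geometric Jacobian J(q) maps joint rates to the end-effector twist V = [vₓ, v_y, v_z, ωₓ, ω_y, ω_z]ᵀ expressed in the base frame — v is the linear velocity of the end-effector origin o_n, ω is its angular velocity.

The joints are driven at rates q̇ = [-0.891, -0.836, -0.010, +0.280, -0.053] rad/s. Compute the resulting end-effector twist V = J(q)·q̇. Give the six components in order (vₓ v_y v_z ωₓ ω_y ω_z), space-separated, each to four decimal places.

1.2642 0.1918 0.6003 0.9454 0.6013 -0.8646

o_n = [-0.9811, 0.9080, 0.8598]
J₁: ẑ×o_n = [-0.9080, -0.9811, 0.0000], ω = ẑ
J2: z=[-0.8387, -0.5446, 0.0000] o=[-0.2941, 0.4529, 0.0000] → [-0.4683, 0.7211, -0.7558, -0.8387, -0.5446, 0.0000]
J3: z=[-0.2805, 0.4319, -0.8572] o=[-0.7179, 0.9953, 0.4120] → [0.1186, 0.3512, 0.1382, -0.2805, 0.4319, -0.8572]
J4: z=[0.7342, 0.6718, 0.0983] o=[-0.8477, 1.1217, 0.5182] → [0.2505, -0.2639, -0.0673, 0.7342, 0.6718, 0.0983]
J5: z=[-0.6769, 0.7132, 0.1819] o=[-0.8347, 1.0717, 0.7628] → [0.0989, 0.0390, 0.2151, -0.6769, 0.7132, 0.1819]
V = J·q̇ = [1.2642, 0.1918, 0.6003, 0.9454, 0.6013, -0.8646]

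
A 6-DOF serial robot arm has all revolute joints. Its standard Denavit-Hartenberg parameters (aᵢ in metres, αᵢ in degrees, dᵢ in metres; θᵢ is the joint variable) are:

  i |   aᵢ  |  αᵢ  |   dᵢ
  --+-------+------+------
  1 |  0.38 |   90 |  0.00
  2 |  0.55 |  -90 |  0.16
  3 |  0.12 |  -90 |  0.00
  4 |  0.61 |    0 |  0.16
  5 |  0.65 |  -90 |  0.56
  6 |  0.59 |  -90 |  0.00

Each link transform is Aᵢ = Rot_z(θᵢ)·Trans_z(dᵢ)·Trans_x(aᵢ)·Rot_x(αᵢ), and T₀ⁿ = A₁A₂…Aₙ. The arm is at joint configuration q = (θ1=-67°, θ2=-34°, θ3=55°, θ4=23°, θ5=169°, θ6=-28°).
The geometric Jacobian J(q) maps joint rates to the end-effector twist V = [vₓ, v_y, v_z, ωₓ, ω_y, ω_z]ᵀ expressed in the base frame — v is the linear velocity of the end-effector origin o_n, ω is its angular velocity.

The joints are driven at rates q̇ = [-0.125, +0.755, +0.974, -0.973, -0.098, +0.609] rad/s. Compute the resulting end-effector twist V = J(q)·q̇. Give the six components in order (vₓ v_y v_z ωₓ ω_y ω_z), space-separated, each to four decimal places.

-1.5186 0.0253 -0.8449 -0.5143 -2.0274 0.6451

o_n = [0.0064, 0.0666, 0.3021]
J₁: ẑ×o_n = [-0.0666, 0.0064, 0.0000], ω = ẑ
J2: z=[-0.9205, -0.3907, 0.0000] o=[0.1485, -0.3498, 0.0000] → [-0.1181, 0.2781, -0.4388, -0.9205, -0.3907, 0.0000]
J3: z=[0.2185, -0.5147, 0.8290] o=[0.1794, -0.8320, -0.3076] → [-1.0588, -0.2766, 0.1073, 0.2185, -0.5147, 0.8290]
J4: z=[0.2626, 0.8492, 0.4581] o=[0.2921, -0.8461, -0.3460] → [0.1324, -0.3011, 0.4824, 0.2626, 0.8492, 0.4581]
J5: z=[0.2626, 0.8492, 0.4581] o=[0.8098, -0.6536, -0.6505] → [0.4791, -0.6182, 0.8715, 0.2626, 0.8492, 0.4581]
J6: z=[0.4091, -0.5280, 0.7442] o=[0.3889, -0.1728, -0.0780] → [-0.3789, -0.4402, -0.1040, 0.4091, -0.5280, 0.7442]
V = J·q̇ = [-1.5186, 0.0253, -0.8449, -0.5143, -2.0274, 0.6451]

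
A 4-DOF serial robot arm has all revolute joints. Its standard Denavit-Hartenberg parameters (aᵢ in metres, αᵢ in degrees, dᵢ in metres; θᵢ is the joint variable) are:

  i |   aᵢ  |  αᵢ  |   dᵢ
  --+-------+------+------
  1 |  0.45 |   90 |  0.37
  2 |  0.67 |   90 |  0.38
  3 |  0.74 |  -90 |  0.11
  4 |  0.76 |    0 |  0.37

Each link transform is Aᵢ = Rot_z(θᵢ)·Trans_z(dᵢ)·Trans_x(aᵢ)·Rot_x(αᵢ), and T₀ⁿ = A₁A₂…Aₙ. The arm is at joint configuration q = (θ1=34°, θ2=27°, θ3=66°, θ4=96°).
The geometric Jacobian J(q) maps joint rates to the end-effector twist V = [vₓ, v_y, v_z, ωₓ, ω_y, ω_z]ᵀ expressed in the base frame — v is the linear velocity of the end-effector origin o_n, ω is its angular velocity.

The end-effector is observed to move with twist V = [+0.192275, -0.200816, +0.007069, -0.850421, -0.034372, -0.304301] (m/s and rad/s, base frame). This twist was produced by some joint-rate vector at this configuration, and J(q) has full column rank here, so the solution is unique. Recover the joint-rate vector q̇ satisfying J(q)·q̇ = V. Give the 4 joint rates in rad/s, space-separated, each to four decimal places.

-0.7860 -0.6370 -0.7580 0.4670

o_n = [1.2078, -0.5531, 1.2181]
J₁: ẑ×o_n = [0.5531, 1.2078, -0.0000], ω = ẑ
J2: z=[0.5592, -0.8290, 0.0000] o=[0.3731, 0.2516, 0.3700] → [-0.7031, -0.4743, 0.2420, 0.5592, -0.8290, 0.0000]
J3: z=[0.3764, 0.2539, -0.8910] o=[1.0805, 0.2704, 0.6742] → [-0.5957, -0.3182, -0.3423, 0.3764, 0.2539, -0.8910]
J4: z=[-0.4474, -0.7924, -0.4147] o=[1.7222, -0.1121, 0.7128] → [-0.5833, 0.4394, -0.2104, -0.4474, -0.7924, -0.4147]
q̇ = J⁺·V = [-0.7860, -0.6370, -0.7580, 0.4670]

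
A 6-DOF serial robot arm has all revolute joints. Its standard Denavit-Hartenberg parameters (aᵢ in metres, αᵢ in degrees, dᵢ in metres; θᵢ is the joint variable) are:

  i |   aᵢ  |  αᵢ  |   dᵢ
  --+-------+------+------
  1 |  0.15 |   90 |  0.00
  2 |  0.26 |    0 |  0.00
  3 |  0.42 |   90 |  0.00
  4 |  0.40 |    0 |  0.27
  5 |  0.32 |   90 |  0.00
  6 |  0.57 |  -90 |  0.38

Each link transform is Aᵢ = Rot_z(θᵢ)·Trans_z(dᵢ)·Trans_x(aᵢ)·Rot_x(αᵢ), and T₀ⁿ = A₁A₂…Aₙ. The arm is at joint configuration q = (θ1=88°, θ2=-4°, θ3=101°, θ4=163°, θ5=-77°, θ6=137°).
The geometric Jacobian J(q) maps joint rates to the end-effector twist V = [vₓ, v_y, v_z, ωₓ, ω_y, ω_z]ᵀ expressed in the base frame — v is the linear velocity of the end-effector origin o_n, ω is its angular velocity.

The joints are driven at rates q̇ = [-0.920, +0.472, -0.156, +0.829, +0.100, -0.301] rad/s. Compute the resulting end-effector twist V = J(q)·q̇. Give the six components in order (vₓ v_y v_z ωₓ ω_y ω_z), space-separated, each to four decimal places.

o_n = [0.0292, 1.0129, 0.4689]
J₁: ẑ×o_n = [-1.0129, 0.0292, 0.0000], ω = ẑ
J2: z=[0.9994, -0.0349, 0.0000] o=[0.0052, 0.1499, 0.0000] → [-0.0164, -0.4686, 0.8633, 0.9994, -0.0349, 0.0000]
J3: z=[0.9994, -0.0349, 0.0000] o=[0.0143, 0.4091, -0.0181] → [-0.0170, -0.4867, 0.6039, 0.9994, -0.0349, 0.0000]
J4: z=[0.0346, 0.9919, 0.1219] o=[0.0125, 0.3580, 0.3987] → [-0.0102, -0.0004, 0.0061, 0.0346, 0.9919, 0.1219]
J5: z=[0.0346, 0.9919, 0.1219] o=[0.1404, 0.6683, 0.0520] → [0.3716, -0.0280, 0.1222, 0.0346, 0.9919, 0.1219]
J6: z=[-0.0740, -0.1191, 0.9901] o=[0.4593, 0.6544, 0.0741] → [-0.4019, -0.3967, -0.0777, -0.0740, -0.1191, 0.9901]
V = J·q̇ = [1.0764, -0.0558, 0.3540, 0.3702, 0.9463, -1.1048]

1.0764 -0.0558 0.3540 0.3702 0.9463 -1.1048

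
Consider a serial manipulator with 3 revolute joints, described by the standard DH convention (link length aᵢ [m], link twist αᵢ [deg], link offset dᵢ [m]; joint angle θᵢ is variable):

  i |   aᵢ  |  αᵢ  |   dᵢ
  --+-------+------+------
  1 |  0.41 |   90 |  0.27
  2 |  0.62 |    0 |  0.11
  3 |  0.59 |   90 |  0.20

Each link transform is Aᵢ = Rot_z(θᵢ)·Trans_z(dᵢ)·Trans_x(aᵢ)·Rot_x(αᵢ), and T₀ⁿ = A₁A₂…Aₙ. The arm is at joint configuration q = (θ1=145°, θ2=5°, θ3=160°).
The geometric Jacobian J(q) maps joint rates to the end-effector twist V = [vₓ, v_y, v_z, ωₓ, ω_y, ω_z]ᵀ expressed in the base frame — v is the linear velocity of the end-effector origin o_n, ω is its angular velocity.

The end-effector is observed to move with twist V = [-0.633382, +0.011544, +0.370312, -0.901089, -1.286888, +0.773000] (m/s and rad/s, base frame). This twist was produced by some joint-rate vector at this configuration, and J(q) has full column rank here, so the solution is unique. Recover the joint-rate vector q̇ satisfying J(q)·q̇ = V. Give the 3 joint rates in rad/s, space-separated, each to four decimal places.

0.7730 -0.8500 -0.7210

o_n = [-0.1972, 0.5165, 0.4767]
J₁: ẑ×o_n = [-0.5165, -0.1972, 0.0000], ω = ẑ
J2: z=[0.5736, 0.8192, 0.0000] o=[-0.3359, 0.2352, 0.2700] → [0.1694, -0.1186, 0.0477, 0.5736, 0.8192, 0.0000]
J3: z=[0.5736, 0.8192, 0.0000] o=[-0.7787, 0.6795, 0.3240] → [0.1251, -0.0876, -0.5699, 0.5736, 0.8192, 0.0000]
q̇ = J⁺·V = [0.7730, -0.8500, -0.7210]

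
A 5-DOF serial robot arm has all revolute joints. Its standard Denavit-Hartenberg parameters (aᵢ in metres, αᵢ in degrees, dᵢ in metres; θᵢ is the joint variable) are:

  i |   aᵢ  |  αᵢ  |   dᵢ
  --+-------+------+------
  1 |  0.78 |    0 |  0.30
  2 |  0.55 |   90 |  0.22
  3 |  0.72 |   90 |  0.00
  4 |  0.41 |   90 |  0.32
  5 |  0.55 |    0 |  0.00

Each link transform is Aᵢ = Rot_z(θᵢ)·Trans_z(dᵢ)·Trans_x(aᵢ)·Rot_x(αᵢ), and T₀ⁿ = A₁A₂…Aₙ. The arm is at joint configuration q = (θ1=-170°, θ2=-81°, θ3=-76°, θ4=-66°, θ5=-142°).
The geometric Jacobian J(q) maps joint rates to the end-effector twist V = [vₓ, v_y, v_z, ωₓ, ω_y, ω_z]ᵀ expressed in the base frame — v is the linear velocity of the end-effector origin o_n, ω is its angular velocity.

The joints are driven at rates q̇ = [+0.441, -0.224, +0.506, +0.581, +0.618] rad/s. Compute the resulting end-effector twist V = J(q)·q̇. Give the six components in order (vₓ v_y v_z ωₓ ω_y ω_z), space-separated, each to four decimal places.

-0.4827 0.1393 0.0904 0.4688 -0.5793 0.6242

o_n = [-0.9888, 0.5711, -0.1649]
J₁: ẑ×o_n = [-0.5711, -0.9888, 0.0000], ω = ẑ
J2: z=[0.0000, 0.0000, 1.0000] o=[-0.7682, -0.1354, 0.3000] → [-0.7066, -0.2207, 0.0000, 0.0000, 0.0000, 1.0000]
J3: z=[0.9455, 0.3256, 0.0000] o=[-0.9472, 0.3846, 0.5200] → [-0.2230, 0.6476, 0.1899, 0.9455, 0.3256, 0.0000]
J4: z=[0.3159, -0.9174, -0.2419] o=[-1.0039, 0.5493, -0.1786] → [-0.0073, -0.0080, 0.0207, 0.3159, -0.9174, -0.2419]
J5: z=[-0.3126, -0.3414, 0.8864] o=[-1.2701, 0.1719, -0.4178] → [-0.4402, 0.3284, -0.0288, -0.3126, -0.3414, 0.8864]
V = J·q̇ = [-0.4827, 0.1393, 0.0904, 0.4688, -0.5793, 0.6242]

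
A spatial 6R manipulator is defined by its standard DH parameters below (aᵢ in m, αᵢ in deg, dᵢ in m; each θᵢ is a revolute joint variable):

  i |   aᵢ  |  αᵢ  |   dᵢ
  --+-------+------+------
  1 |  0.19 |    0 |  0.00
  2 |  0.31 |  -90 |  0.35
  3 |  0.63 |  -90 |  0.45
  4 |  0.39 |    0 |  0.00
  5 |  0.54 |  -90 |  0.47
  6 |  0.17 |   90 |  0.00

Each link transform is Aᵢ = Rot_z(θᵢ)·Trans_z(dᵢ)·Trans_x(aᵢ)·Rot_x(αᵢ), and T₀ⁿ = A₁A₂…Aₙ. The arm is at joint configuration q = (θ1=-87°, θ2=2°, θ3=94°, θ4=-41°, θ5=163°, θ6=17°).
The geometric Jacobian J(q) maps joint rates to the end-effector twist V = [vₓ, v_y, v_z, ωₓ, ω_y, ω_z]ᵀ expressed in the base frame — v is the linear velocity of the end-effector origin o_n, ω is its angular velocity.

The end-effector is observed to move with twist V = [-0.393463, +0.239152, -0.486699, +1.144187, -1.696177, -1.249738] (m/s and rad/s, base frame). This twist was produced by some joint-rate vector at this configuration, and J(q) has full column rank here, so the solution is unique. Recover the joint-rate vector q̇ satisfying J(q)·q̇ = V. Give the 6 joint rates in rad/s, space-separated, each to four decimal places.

o_n = [0.1067, -0.0329, -0.1714]
J₁: ẑ×o_n = [0.0329, 0.1067, -0.0000], ω = ẑ
J2: z=[0.0000, 0.0000, 1.0000] o=[0.0099, -0.1897, 0.0000] → [-0.1568, 0.0967, 0.0000, 0.0000, 0.0000, 1.0000]
J3: z=[0.9962, 0.0872, 0.0000] o=[0.0370, -0.4986, 0.3500] → [-0.0454, 0.5194, 0.4578, 0.9962, 0.0872, 0.0000]
J4: z=[-0.0869, 0.9938, 0.0698] o=[0.4814, -0.4156, -0.2785] → [0.0797, -0.0168, 0.3391, -0.0869, 0.9938, 0.0698]
J5: z=[-0.0869, 0.9938, 0.0698] o=[0.7345, -0.3728, -0.5721] → [0.3745, -0.0090, 0.5944, -0.0869, 0.9938, 0.0698]
J6: z=[0.5331, -0.0127, 0.8460] o=[0.2392, 0.0345, -0.2538] → [0.0560, -0.1561, -0.0376, 0.5331, -0.0127, 0.8460]
q̇ = J⁺·V = [-0.9470, -0.4760, 0.8060, -0.8280, -0.9450, 0.3510]

-0.9470 -0.4760 0.8060 -0.8280 -0.9450 0.3510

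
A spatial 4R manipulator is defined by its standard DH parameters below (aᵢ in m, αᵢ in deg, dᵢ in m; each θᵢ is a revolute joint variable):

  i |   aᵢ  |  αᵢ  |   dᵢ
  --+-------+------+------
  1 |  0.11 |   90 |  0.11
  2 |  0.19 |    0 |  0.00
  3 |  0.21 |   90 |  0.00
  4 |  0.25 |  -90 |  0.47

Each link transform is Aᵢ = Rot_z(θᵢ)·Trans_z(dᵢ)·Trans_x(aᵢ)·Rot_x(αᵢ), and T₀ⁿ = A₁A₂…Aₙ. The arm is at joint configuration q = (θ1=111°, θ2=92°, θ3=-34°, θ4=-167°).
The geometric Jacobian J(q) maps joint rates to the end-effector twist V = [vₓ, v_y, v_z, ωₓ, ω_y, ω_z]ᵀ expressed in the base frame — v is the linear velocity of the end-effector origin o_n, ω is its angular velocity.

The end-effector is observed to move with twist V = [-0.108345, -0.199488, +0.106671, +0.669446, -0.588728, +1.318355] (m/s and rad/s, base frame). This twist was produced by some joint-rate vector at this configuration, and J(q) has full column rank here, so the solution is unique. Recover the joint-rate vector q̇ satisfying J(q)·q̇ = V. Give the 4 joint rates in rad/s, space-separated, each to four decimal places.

o_n = [-0.2260, 0.4318, 0.0223]
J₁: ẑ×o_n = [-0.4318, -0.2260, 0.0000], ω = ẑ
J2: z=[0.9336, 0.3584, 0.0000] o=[-0.0394, 0.1027, 0.1100] → [-0.0314, 0.0818, 0.3742, 0.9336, 0.3584, 0.0000]
J3: z=[0.9336, 0.3584, 0.0000] o=[-0.0370, 0.0965, 0.2999] → [-0.0995, 0.2591, 0.3808, 0.9336, 0.3584, 0.0000]
J4: z=[-0.3039, 0.7917, -0.5299] o=[-0.0769, 0.2004, 0.4780] → [-0.2381, -0.0595, 0.0477, -0.3039, 0.7917, -0.5299]
q̇ = J⁺·V = [0.8250, 0.9910, -0.5770, -0.9310]

0.8250 0.9910 -0.5770 -0.9310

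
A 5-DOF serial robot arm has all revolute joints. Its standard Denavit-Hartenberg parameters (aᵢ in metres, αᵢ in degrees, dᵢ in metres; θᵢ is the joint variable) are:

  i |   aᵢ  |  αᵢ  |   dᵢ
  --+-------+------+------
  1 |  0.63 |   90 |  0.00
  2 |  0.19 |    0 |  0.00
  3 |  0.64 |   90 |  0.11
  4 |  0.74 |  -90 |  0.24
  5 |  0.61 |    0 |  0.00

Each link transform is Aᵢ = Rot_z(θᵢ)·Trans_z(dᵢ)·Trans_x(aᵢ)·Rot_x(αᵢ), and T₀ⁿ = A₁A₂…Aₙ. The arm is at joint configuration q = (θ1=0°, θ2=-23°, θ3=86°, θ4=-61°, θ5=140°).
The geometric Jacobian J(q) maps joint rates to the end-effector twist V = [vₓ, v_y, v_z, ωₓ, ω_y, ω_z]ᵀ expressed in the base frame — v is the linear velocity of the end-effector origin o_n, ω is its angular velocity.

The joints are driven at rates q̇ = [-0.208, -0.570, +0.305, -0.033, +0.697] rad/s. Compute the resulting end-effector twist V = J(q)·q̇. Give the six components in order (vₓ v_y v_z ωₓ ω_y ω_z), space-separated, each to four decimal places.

0.4115 -0.4468 -0.4296 0.2474 -0.0729 0.3501

o_n = [1.0200, 0.1285, 0.6829]
J₁: ẑ×o_n = [-0.1285, 1.0200, 0.0000], ω = ẑ
J2: z=[0.0000, -1.0000, 0.0000] o=[0.6300, 0.0000, 0.0000] → [-0.6829, 0.0000, 0.3900, 0.0000, -1.0000, 0.0000]
J3: z=[0.0000, -1.0000, 0.0000] o=[0.8049, -0.0000, -0.0742] → [-0.7571, 0.0000, 0.2151, 0.0000, -1.0000, 0.0000]
J4: z=[0.8910, -0.0000, -0.4540] o=[1.0954, -0.1100, 0.4960] → [0.1083, -0.1322, 0.2125, 0.8910, -0.0000, -0.4540]
J5: z=[0.3971, -0.4848, 0.7793] o=[1.4722, 0.5372, 0.7067] → [0.3301, -0.3429, -0.3815, 0.3971, -0.4848, 0.7793]
V = J·q̇ = [0.4115, -0.4468, -0.4296, 0.2474, -0.0729, 0.3501]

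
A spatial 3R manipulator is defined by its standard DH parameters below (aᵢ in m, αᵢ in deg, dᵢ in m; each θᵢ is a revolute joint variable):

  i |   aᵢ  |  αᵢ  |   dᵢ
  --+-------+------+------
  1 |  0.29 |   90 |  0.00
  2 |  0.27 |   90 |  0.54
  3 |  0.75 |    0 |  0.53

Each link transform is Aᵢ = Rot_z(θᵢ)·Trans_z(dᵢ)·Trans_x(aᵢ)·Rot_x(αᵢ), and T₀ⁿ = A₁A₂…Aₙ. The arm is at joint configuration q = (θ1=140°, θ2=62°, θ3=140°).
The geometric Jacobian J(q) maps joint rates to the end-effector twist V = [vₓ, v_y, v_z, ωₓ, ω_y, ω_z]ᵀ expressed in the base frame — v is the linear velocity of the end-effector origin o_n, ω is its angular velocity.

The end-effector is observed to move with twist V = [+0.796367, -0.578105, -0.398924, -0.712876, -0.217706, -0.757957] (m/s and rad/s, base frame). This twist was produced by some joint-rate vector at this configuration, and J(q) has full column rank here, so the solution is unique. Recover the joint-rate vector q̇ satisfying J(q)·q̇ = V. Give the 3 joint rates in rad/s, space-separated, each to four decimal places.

-0.5420 -0.6250 0.4600

o_n = [0.1859, 1.1783, -0.5177]
J₁: ẑ×o_n = [-1.1783, 0.1859, 0.0000], ω = ẑ
J2: z=[0.6428, 0.7660, 0.0000] o=[-0.2222, 0.1864, 0.0000] → [-0.3966, 0.3328, 0.3250, 0.6428, 0.7660, 0.0000]
J3: z=[-0.6764, 0.5675, -0.4695] o=[0.0279, 0.6816, 0.2384] → [-0.1959, -0.5856, -0.4257, -0.6764, 0.5675, -0.4695]
q̇ = J⁺·V = [-0.5420, -0.6250, 0.4600]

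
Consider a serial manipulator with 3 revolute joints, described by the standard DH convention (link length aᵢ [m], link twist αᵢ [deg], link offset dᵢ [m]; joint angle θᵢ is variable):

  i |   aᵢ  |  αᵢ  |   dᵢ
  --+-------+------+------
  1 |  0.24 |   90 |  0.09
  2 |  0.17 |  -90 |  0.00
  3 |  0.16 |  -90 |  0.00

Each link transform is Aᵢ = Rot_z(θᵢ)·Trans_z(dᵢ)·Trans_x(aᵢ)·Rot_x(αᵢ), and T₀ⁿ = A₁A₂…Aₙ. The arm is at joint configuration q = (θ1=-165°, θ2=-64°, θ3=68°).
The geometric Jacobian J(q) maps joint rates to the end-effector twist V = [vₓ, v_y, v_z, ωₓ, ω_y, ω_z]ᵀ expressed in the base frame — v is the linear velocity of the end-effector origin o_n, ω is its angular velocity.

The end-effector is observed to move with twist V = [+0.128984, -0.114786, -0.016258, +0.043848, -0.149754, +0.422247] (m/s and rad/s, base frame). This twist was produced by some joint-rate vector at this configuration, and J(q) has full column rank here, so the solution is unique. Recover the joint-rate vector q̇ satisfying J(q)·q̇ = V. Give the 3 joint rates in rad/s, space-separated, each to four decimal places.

0.4240 -0.1560 -0.0040

o_n = [-0.2908, -0.2315, -0.1167]
J₁: ẑ×o_n = [0.2315, -0.2908, 0.0000], ω = ẑ
J2: z=[-0.2588, 0.9659, 0.0000] o=[-0.2318, -0.0621, 0.0900] → [-0.1996, -0.0535, 0.1008, -0.2588, 0.9659, 0.0000]
J3: z=[-0.8682, -0.2326, 0.4384] o=[-0.3038, -0.0814, -0.0628] → [0.0783, -0.0411, 0.1333, -0.8682, -0.2326, 0.4384]
q̇ = J⁺·V = [0.4240, -0.1560, -0.0040]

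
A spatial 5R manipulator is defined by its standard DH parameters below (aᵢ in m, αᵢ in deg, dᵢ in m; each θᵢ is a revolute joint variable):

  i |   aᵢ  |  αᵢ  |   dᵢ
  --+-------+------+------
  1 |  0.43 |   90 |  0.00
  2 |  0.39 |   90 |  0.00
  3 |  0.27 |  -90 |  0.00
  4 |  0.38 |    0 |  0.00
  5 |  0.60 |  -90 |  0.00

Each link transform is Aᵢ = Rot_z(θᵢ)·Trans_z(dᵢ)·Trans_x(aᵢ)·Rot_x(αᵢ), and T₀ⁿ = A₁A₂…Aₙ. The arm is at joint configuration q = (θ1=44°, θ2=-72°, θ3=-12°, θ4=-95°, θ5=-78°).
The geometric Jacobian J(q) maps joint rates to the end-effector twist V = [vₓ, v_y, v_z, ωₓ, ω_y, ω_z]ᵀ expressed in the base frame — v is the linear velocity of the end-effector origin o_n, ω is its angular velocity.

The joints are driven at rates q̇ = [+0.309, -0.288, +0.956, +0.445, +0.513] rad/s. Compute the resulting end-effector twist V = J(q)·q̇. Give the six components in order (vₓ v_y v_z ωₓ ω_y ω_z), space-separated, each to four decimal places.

o_n = [0.0608, -0.0449, -0.1768]
J₁: ẑ×o_n = [0.0449, 0.0608, -0.0000], ω = ẑ
J2: z=[0.6947, -0.7193, 0.0000] o=[0.3093, 0.2987, 0.0000] → [0.1272, 0.1228, -0.4175, 0.6947, -0.7193, 0.0000]
J3: z=[-0.6841, -0.6607, -0.3090] o=[0.3960, 0.3824, -0.3709] → [-0.2603, 0.2363, 0.0709, -0.6841, -0.6607, -0.3090]
J4: z=[0.7257, -0.6590, -0.1977] o=[0.4157, 0.4795, -0.6221] → [-0.3971, -0.2529, -0.6144, 0.7257, -0.6590, -0.1977]
J5: z=[0.7257, -0.6590, -0.1977] o=[0.1543, 0.2175, -0.7083] → [-0.4021, -0.3672, -0.2521, 0.7257, -0.6590, -0.1977]
V = J·q̇ = [-0.6546, -0.0915, -0.2147, -0.1589, -1.0557, -0.1759]

-0.6546 -0.0915 -0.2147 -0.1589 -1.0557 -0.1759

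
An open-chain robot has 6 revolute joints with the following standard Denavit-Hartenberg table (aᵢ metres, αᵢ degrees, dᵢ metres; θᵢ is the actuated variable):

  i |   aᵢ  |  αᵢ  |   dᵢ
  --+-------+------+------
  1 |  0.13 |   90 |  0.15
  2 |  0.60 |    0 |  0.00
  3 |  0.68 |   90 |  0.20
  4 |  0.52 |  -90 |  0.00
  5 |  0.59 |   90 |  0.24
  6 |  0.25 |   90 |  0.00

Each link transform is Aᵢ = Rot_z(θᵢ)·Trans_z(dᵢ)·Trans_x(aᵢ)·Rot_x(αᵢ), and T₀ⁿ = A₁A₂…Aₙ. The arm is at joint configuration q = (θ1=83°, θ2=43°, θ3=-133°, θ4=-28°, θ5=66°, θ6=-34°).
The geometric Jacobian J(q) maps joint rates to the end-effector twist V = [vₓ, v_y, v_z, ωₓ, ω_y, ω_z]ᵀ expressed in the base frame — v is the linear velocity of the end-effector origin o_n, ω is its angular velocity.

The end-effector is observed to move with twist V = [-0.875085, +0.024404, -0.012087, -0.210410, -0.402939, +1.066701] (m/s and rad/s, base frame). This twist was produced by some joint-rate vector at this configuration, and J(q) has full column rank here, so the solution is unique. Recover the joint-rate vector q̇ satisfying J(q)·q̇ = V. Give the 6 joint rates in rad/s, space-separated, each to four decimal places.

0.8030 0.5580 -0.2860 0.4390 -0.5050 -0.0330

o_n = [0.0510, 1.3006, -0.9133]
J₁: ẑ×o_n = [-1.3006, 0.0510, 0.0000], ω = ẑ
J2: z=[0.9925, -0.1219, 0.0000] o=[0.0158, 0.1290, 0.1500] → [0.1296, 1.0554, 1.1671, 0.9925, -0.1219, 0.0000]
J3: z=[0.9925, -0.1219, 0.0000] o=[0.0693, 0.5646, 0.5592] → [0.1795, 1.4615, 0.7283, 0.9925, -0.1219, 0.0000]
J4: z=[-0.1219, -0.9925, -0.0000] o=[0.2678, 0.5402, -0.1208] → [0.7866, -0.0966, -0.3079, -0.1219, -0.9925, -0.0000]
J5: z=[0.8764, -0.1076, -0.4695] o=[0.0255, 0.5699, -0.5799] → [0.3789, 0.2802, 0.6431, 0.8764, -0.1076, -0.4695]
J6: z=[-0.4753, -0.3514, -0.8066] o=[0.1897, 1.0928, -0.9045] → [0.1707, 0.1077, -0.1475, -0.4753, -0.3514, -0.8066]
q̇ = J⁺·V = [0.8030, 0.5580, -0.2860, 0.4390, -0.5050, -0.0330]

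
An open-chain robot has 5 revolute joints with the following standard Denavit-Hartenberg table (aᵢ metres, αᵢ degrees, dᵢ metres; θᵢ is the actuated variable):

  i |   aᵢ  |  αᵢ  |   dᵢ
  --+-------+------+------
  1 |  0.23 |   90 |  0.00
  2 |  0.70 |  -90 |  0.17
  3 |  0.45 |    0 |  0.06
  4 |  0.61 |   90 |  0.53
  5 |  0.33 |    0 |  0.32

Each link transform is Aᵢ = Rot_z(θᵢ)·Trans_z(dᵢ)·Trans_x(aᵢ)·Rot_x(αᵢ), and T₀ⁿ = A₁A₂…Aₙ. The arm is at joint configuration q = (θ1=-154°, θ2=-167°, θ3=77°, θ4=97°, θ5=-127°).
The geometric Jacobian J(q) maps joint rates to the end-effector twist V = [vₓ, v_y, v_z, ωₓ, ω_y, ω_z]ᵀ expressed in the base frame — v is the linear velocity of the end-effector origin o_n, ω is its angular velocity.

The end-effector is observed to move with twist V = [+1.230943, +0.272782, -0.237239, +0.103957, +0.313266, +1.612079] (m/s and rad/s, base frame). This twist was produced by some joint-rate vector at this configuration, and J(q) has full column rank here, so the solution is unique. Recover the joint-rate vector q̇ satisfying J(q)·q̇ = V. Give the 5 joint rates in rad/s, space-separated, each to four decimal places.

0.4420 -0.1290 -0.9300 -0.2620 -0.3670

o_n = [0.3760, -0.5172, -0.4138]
J₁: ẑ×o_n = [0.5172, 0.3760, -0.0000], ω = ẑ
J2: z=[-0.4384, 0.8988, 0.0000] o=[-0.2067, -0.1008, 0.0000] → [-0.3719, -0.1814, -0.3412, -0.4384, 0.8988, 0.0000]
J3: z=[-0.2022, -0.0986, -0.9744] o=[0.3318, 0.3510, -0.1575] → [-0.8207, -0.0949, 0.1799, -0.2022, -0.0986, -0.9744]
J4: z=[-0.2022, -0.0986, -0.9744] o=[0.6005, -0.0058, -0.2387] → [-0.4811, 0.1834, 0.0813, -0.2022, -0.0986, -0.9744]
J5: z=[0.5275, -0.8492, -0.0235] o=[-0.0100, -0.3745, -0.6186] → [-0.1773, -0.1171, 0.2525, 0.5275, -0.8492, -0.0235]
q̇ = J⁺·V = [0.4420, -0.1290, -0.9300, -0.2620, -0.3670]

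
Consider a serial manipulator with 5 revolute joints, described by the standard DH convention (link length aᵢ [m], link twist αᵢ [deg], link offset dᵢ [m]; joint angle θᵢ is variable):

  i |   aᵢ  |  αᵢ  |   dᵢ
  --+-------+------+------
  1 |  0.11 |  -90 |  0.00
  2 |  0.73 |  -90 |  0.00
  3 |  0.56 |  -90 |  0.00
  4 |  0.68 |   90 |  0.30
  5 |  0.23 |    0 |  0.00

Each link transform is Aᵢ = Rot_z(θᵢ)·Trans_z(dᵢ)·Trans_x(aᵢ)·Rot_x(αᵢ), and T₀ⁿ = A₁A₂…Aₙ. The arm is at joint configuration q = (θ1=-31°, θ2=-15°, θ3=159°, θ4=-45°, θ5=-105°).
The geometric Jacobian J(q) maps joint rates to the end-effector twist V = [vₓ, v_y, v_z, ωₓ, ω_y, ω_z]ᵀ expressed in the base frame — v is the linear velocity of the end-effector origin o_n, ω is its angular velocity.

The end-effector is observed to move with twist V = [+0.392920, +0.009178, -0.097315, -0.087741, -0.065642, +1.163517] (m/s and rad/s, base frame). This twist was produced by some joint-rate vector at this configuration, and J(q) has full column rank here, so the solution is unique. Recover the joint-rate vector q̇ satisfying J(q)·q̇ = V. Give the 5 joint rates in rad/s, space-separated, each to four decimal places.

o_n = [-0.1460, -0.2451, -0.4834]
J₁: ẑ×o_n = [0.2451, -0.1460, 0.0000], ω = ẑ
J2: z=[0.5150, 0.8572, 0.0000] o=[0.0943, -0.0567, 0.0000] → [-0.4144, 0.2490, 0.1089, 0.5150, 0.8572, 0.0000]
J3: z=[0.2219, -0.1333, -0.9659] o=[0.6987, -0.4198, 0.1889] → [0.2584, 0.9650, -0.0738, 0.2219, -0.1333, -0.9659]
J4: z=[0.1841, 0.9785, -0.0928] o=[0.1625, -0.3318, 0.0536] → [-0.5174, 0.1275, 0.3178, 0.1841, 0.9785, -0.0928]
J5: z=[0.8340, -0.2055, -0.5122] o=[-0.1360, -0.0267, -0.5548] → [-0.1265, -0.0545, -0.1842, 0.8340, -0.2055, -0.5122]
q̇ = J⁺·V = [0.9410, 0.7080, 0.0480, -0.7620, -0.3870]

0.9410 0.7080 0.0480 -0.7620 -0.3870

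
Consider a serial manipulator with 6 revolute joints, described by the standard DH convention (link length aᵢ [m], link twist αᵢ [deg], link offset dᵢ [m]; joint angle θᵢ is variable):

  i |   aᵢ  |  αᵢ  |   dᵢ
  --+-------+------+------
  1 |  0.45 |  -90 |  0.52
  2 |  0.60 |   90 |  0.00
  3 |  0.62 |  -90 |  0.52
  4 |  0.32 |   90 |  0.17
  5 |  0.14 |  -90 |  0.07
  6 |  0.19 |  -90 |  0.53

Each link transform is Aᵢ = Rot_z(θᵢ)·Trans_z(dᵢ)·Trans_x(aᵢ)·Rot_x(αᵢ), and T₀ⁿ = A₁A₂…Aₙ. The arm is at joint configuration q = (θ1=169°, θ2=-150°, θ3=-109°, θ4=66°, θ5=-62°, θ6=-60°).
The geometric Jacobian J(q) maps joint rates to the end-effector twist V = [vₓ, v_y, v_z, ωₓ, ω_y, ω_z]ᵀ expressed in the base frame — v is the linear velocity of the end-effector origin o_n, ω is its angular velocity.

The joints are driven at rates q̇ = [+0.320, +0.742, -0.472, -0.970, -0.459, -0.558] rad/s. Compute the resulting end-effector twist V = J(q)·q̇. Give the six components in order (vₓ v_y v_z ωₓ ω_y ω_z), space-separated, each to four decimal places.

-1.1022 0.7116 -0.8297 -1.2510 -1.5182 0.0191

o_n = [0.0350, 1.2188, 0.9024]
J₁: ẑ×o_n = [-1.2188, 0.0350, 0.0000], ω = ẑ
J2: z=[-0.1908, -0.9816, 0.0000] o=[-0.4417, 0.0859, 0.5200] → [-0.3753, 0.0730, 0.2518, -0.1908, -0.9816, 0.0000]
J3: z=[0.4908, -0.0954, -0.8660] o=[0.0683, -0.0133, 0.8200] → [1.0591, -0.0116, 0.6015, 0.4908, -0.0954, -0.8660]
J4: z=[0.8659, 0.1633, 0.4728] o=[0.2638, 0.5459, 0.2687] → [-0.2146, -0.6568, 0.6200, 0.8659, 0.1633, 0.4728]
J5: z=[0.1116, 0.8582, -0.5010] o=[0.2550, 0.7294, 0.5811] → [0.5209, 0.0744, 0.2434, 0.1116, 0.8582, -0.5010]
J6: z=[-0.0240, 0.5063, 0.8620] o=[0.1237, 0.8012, 0.5352] → [-0.1741, -0.0677, 0.0349, -0.0240, 0.5063, 0.8620]
V = J·q̇ = [-1.1022, 0.7116, -0.8297, -1.2510, -1.5182, 0.0191]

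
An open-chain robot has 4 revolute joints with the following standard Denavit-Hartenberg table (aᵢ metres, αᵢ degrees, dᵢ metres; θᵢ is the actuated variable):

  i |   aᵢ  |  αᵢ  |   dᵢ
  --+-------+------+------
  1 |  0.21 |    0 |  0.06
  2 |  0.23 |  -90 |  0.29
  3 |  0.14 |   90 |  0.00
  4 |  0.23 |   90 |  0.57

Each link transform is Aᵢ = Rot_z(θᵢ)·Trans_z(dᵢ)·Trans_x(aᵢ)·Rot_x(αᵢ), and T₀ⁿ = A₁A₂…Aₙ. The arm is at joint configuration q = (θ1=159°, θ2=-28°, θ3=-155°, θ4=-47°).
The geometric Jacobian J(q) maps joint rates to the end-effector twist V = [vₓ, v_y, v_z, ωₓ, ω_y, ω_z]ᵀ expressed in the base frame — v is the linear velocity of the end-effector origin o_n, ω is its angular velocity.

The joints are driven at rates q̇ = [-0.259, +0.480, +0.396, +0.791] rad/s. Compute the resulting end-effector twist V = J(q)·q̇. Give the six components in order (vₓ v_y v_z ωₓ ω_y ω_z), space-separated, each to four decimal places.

0.1289 -0.1699 0.2582 -0.0796 -0.5121 -0.4959

o_n = [0.1146, -0.0257, -0.0411]
J₁: ẑ×o_n = [0.0257, 0.1146, -0.0000], ω = ẑ
J2: z=[0.0000, 0.0000, 1.0000] o=[-0.1961, 0.0753, 0.0600] → [0.1009, 0.3106, -0.0000, 0.0000, 0.0000, 1.0000]
J3: z=[-0.7547, -0.6561, 0.0000] o=[-0.3469, 0.2488, 0.3500] → [0.2566, -0.2952, 0.5099, -0.7547, -0.6561, 0.0000]
J4: z=[0.2773, -0.3190, -0.9063] o=[-0.2637, 0.1531, 0.4092] → [-0.0184, -0.2180, 0.0711, 0.2773, -0.3190, -0.9063]
V = J·q̇ = [0.1289, -0.1699, 0.2582, -0.0796, -0.5121, -0.4959]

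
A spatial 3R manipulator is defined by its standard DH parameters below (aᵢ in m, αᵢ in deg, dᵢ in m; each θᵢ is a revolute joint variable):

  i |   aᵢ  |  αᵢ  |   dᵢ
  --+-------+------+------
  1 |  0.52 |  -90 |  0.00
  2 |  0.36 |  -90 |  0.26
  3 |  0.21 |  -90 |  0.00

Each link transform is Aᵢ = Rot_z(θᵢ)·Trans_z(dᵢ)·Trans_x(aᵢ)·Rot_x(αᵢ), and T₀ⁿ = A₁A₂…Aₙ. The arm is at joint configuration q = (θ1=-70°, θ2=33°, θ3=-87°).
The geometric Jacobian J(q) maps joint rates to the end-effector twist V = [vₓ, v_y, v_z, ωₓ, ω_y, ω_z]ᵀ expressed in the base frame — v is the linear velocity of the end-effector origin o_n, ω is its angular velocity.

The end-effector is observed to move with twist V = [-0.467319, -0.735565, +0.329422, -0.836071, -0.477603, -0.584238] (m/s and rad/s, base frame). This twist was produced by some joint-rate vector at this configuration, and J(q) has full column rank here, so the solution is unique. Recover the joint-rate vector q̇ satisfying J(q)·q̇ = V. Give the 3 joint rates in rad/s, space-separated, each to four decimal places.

o_n = [0.7257, -0.6204, -0.2021]
J₁: ẑ×o_n = [0.6204, 0.7257, -0.0000], ω = ẑ
J2: z=[0.9397, 0.3420, 0.0000] o=[0.1779, -0.4886, 0.0000] → [-0.0691, 0.1899, -0.3111, 0.9397, 0.3420, 0.0000]
J3: z=[-0.1863, 0.5118, -0.8387] o=[0.5254, -0.6834, -0.1961] → [0.0498, -0.1690, -0.1142, -0.1863, 0.5118, -0.8387]
q̇ = J⁺·V = [-0.8350, -0.9490, -0.2990]

-0.8350 -0.9490 -0.2990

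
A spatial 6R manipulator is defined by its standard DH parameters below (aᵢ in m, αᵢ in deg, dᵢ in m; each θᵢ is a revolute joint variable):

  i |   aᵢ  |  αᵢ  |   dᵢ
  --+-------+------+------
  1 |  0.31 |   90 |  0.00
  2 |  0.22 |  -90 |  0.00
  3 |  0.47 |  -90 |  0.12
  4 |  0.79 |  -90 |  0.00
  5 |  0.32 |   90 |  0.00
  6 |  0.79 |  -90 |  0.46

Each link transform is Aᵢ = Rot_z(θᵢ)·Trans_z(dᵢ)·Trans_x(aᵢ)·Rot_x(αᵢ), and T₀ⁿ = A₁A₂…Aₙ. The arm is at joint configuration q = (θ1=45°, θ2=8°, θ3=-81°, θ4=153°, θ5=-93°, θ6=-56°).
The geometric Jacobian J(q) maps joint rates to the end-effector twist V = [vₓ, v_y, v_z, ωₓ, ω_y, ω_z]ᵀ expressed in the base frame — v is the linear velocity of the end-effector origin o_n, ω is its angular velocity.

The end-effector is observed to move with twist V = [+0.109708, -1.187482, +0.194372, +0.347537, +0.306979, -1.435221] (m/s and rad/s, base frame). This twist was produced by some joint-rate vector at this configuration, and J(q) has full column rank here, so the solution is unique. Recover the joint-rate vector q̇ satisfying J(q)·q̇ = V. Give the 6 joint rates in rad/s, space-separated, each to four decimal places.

0.0660 0.3360 -0.6250 0.2600 -0.7050 -0.6570

o_n = [1.2705, 0.7235, -0.4468]
J₁: ẑ×o_n = [-0.7235, 1.2705, 0.0000], ω = ẑ
J2: z=[0.7071, -0.7071, 0.0000] o=[0.2192, 0.2192, 0.0000] → [0.3159, 0.3159, 1.1000, 0.7071, -0.7071, 0.0000]
J3: z=[-0.0984, -0.0984, 0.9903] o=[0.3733, 0.3733, 0.0306] → [-0.2999, 0.8415, 0.0538, -0.0984, -0.0984, 0.9903]
J4: z=[0.5810, 0.8022, 0.1375] o=[0.7412, 0.0847, 0.1597] → [-0.5744, 0.4251, -0.0535, 0.5810, 0.8022, 0.1375]
J5: z=[-0.4545, 0.1797, 0.8725] o=[0.2078, 0.5345, -0.2108] → [-0.2073, 0.8199, -0.2768, -0.4545, 0.1797, 0.8725]
J6: z=[0.6439, -0.6106, 0.4611] o=[0.4047, 0.7813, -0.1590] → [0.2024, 0.5845, 0.4914, 0.6439, -0.6106, 0.4611]
q̇ = J⁺·V = [0.0660, 0.3360, -0.6250, 0.2600, -0.7050, -0.6570]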